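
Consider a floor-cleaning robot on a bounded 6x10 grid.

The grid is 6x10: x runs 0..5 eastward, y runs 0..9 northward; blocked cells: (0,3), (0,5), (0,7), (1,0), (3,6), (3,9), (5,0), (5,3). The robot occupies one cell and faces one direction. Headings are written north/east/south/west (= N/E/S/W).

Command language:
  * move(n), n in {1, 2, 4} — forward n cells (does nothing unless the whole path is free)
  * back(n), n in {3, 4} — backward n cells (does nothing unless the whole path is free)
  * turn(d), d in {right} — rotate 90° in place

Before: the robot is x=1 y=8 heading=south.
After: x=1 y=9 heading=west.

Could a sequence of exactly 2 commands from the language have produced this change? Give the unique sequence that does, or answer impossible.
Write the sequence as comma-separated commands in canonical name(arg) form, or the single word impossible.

every 2-command combo misses the target.

impossible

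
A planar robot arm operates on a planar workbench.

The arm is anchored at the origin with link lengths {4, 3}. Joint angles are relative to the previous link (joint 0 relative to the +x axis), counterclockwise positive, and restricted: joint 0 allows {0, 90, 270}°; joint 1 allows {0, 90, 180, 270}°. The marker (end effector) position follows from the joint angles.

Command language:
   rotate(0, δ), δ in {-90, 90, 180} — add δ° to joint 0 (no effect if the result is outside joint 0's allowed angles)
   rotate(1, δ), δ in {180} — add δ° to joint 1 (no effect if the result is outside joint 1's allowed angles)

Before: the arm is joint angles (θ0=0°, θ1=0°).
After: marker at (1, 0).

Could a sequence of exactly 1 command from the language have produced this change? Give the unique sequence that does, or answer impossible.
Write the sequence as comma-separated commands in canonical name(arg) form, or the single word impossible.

rotate(1, 180)

begin: joint angles (θ0=0°, θ1=0°)
t=1 rotate(1, 180) ⇒ joint angles (θ0=0°, θ1=180°)
no rival 1-sequence matches.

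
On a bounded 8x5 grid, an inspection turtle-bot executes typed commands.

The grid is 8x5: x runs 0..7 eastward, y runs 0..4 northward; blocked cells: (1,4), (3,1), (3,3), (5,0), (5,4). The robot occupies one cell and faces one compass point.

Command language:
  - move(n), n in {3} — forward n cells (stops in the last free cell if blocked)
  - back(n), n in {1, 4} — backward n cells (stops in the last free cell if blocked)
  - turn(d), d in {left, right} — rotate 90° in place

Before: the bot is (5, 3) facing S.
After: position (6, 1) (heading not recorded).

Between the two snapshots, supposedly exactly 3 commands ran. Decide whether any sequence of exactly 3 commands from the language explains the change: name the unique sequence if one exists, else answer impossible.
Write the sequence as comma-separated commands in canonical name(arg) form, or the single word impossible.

move(3), turn(right), back(1)

key: move(3) is stopped early by the blocked cell at (5,0)
from: (5, 3) facing S
1. move(3) → (5, 1) facing S
2. turn(right) → (5, 1) facing W
3. back(1) → (6, 1) facing W
no rival 3-sequence matches.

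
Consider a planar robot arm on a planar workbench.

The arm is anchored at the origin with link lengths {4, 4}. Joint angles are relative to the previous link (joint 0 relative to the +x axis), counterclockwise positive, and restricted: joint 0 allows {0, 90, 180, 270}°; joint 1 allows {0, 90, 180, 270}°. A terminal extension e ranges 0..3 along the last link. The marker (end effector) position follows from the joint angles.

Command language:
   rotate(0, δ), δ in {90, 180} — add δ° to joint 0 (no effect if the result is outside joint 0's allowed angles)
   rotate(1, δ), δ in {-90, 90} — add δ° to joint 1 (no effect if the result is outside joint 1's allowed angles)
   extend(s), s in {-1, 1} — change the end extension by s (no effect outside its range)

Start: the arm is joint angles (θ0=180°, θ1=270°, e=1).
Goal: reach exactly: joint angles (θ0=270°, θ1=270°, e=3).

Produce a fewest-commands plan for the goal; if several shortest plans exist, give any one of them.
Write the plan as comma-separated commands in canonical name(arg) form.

rotate(0, 90), extend(1), extend(1)

start: joint angles (θ0=180°, θ1=270°, e=1)
t=1 rotate(0, 90) ⇒ joint angles (θ0=270°, θ1=270°, e=1)
t=2 extend(1) ⇒ joint angles (θ0=270°, θ1=270°, e=2)
t=3 extend(1) ⇒ joint angles (θ0=270°, θ1=270°, e=3)
shorter routes all fall short; 3 is best.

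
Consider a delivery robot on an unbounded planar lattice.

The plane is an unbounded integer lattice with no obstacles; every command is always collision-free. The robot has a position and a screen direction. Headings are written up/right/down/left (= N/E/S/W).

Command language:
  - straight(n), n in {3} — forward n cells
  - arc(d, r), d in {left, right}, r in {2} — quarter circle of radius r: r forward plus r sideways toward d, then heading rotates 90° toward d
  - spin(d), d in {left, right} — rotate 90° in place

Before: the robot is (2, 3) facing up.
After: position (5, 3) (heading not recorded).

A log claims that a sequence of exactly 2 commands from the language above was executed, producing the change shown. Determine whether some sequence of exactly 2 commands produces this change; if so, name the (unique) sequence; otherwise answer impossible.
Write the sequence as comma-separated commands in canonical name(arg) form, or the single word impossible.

key: running straight(3) before spin(right) would end elsewhere — order is forced
t0: (2, 3) facing up
step 1 (spin(right)): (2, 3) facing right
step 2 (straight(3)): (5, 3) facing right
no other 2-command option fits: unique.

spin(right), straight(3)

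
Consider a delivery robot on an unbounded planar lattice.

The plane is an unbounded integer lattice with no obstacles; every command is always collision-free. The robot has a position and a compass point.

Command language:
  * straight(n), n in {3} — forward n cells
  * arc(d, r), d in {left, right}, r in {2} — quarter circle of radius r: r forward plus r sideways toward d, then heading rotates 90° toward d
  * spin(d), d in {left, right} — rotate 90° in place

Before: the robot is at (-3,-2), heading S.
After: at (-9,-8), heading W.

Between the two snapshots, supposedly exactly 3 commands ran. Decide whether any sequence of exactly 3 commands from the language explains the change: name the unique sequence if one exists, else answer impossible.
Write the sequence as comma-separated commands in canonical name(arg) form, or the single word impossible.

arc(right, 2), arc(left, 2), arc(right, 2)

key: position moved to (-9,-8) AND the heading swung to W — translation plus rotation needed
from: at (-3,-2), heading S
[1] after arc(right, 2): at (-5,-4), heading W
[2] after arc(left, 2): at (-7,-6), heading S
[3] after arc(right, 2): at (-9,-8), heading W
no rival 3-sequence matches.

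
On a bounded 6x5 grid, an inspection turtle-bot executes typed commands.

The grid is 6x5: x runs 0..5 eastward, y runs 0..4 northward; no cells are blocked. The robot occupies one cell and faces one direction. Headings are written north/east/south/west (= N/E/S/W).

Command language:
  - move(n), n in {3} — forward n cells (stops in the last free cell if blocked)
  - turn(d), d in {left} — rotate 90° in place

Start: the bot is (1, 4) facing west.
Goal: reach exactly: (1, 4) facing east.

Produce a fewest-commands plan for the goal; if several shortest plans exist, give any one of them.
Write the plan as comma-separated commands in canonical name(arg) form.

turn(left), turn(left)

t0: (1, 4) facing west
1. turn(left) → (1, 4) facing south
2. turn(left) → (1, 4) facing east
shorter routes all fall short; 2 is best.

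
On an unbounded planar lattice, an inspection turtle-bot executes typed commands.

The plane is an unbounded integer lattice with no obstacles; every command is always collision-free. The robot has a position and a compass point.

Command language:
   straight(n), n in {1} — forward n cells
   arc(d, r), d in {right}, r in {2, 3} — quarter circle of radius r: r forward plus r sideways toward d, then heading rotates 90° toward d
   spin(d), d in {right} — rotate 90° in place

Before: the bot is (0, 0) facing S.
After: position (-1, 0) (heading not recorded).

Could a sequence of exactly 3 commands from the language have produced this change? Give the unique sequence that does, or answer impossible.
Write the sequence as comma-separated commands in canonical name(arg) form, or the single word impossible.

spin(right), straight(1), spin(right)

start: (0, 0) facing S
step 1 (spin(right)): (0, 0) facing W
step 2 (straight(1)): (-1, 0) facing W
step 3 (spin(right)): (-1, 0) facing N
no other 3-command option fits: unique.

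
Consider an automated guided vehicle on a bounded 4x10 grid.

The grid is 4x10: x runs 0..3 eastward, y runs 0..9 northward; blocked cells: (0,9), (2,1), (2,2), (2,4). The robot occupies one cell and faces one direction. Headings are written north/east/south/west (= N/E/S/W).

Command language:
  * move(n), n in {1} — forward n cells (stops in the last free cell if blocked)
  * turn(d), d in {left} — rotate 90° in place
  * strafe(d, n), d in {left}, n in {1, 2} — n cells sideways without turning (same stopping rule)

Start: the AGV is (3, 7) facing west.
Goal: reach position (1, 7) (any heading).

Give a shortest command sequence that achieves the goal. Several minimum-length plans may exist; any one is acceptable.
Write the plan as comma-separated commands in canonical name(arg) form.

t0: (3, 7) facing west
step 1 (move(1)): (2, 7) facing west
step 2 (move(1)): (1, 7) facing west
no 1-step plan works, so 2 is optimal.

move(1), move(1)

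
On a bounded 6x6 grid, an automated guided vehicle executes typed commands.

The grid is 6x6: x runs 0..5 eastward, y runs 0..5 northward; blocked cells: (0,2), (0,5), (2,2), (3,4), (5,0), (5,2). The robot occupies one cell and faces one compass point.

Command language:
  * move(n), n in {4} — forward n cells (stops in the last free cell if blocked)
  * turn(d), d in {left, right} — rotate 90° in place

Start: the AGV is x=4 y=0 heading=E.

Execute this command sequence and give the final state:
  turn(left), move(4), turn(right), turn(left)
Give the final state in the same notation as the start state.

t0: x=4 y=0 heading=E
[1] after turn(left): x=4 y=0 heading=N
[2] after move(4): x=4 y=4 heading=N
[3] after turn(right): x=4 y=4 heading=E
[4] after turn(left): x=4 y=4 heading=N

x=4 y=4 heading=N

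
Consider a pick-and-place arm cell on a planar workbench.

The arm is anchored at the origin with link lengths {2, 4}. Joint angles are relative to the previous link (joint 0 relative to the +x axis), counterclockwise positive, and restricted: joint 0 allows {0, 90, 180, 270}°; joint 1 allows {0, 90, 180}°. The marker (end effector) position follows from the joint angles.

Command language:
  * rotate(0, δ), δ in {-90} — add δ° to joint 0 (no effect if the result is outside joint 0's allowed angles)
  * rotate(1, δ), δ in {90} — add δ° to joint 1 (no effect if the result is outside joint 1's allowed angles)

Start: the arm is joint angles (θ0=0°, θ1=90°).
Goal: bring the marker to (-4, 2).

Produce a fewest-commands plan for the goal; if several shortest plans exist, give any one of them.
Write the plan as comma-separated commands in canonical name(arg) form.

initial: joint angles (θ0=0°, θ1=90°)
1. rotate(0, -90) → joint angles (θ0=270°, θ1=90°)
2. rotate(0, -90) → joint angles (θ0=180°, θ1=90°)
3. rotate(0, -90) → joint angles (θ0=90°, θ1=90°)
no 2-step plan works, so 3 is optimal.

rotate(0, -90), rotate(0, -90), rotate(0, -90)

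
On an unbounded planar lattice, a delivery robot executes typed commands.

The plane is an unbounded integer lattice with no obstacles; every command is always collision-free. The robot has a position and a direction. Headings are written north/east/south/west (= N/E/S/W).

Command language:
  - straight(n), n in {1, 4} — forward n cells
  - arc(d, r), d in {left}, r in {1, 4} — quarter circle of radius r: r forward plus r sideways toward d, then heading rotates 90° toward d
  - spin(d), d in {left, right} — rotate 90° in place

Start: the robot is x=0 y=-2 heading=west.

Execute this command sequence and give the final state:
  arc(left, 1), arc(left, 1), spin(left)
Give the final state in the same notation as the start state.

initial: x=0 y=-2 heading=west
t=1 arc(left, 1) ⇒ x=-1 y=-3 heading=south
t=2 arc(left, 1) ⇒ x=0 y=-4 heading=east
t=3 spin(left) ⇒ x=0 y=-4 heading=north

x=0 y=-4 heading=north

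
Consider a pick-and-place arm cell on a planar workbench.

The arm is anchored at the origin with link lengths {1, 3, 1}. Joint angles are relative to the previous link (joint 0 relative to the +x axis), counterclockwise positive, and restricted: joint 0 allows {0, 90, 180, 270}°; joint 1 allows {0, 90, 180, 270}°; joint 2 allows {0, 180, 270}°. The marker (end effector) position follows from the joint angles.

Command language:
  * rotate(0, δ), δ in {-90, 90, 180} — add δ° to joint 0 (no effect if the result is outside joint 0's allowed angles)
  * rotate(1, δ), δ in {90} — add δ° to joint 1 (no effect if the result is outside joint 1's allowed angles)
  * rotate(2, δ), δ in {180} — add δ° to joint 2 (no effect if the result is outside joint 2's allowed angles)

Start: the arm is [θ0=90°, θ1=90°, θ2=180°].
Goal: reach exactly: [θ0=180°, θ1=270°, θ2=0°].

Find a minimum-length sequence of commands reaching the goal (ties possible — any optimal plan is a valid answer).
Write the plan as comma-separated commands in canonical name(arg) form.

from: [θ0=90°, θ1=90°, θ2=180°]
1. rotate(2, 180) → [θ0=90°, θ1=90°, θ2=0°]
2. rotate(0, 90) → [θ0=180°, θ1=90°, θ2=0°]
3. rotate(1, 90) → [θ0=180°, θ1=180°, θ2=0°]
4. rotate(1, 90) → [θ0=180°, θ1=270°, θ2=0°]
nothing shorter than 4 reaches the goal.

rotate(2, 180), rotate(0, 90), rotate(1, 90), rotate(1, 90)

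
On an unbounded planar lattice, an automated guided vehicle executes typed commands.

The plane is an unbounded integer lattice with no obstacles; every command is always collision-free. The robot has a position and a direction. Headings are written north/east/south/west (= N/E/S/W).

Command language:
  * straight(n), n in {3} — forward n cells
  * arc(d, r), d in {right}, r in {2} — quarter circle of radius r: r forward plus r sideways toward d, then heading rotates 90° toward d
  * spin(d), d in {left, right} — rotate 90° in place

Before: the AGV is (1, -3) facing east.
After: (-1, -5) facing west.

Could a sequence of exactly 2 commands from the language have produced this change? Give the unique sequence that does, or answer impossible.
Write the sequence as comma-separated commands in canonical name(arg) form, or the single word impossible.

key: position moved to (-1,-5) AND the heading swung to W — translation plus rotation needed
t0: (1, -3) facing east
t=1 spin(right) ⇒ (1, -3) facing south
t=2 arc(right, 2) ⇒ (-1, -5) facing west
no other 2-command option fits: unique.

spin(right), arc(right, 2)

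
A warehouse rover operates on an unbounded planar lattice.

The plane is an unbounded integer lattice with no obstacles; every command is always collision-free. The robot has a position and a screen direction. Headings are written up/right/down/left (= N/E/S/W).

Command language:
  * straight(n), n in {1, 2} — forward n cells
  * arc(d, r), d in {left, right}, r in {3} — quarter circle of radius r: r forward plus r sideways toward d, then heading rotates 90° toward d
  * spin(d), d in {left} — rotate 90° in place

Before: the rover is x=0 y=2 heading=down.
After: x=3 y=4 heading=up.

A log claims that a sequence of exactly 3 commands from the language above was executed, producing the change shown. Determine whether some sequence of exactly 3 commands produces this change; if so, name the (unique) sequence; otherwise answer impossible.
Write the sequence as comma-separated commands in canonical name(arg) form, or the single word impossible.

straight(1), spin(left), arc(left, 3)

key: position moved to (3,4) AND the heading swung to N — translation plus rotation needed
start: x=0 y=2 heading=down
1. straight(1) → x=0 y=1 heading=down
2. spin(left) → x=0 y=1 heading=right
3. arc(left, 3) → x=3 y=4 heading=up
no rival 3-sequence matches.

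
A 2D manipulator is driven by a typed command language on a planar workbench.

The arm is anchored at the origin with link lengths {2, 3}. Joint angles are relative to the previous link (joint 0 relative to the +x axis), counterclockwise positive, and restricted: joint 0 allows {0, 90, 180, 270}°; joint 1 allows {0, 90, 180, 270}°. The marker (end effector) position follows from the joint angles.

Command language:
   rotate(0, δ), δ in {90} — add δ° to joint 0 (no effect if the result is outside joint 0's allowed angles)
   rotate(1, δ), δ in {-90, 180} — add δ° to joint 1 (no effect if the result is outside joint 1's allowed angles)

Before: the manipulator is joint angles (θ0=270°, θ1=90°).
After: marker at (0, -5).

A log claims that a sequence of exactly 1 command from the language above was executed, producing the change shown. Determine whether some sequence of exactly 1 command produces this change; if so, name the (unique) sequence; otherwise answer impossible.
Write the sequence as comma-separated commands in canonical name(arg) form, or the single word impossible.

initial: joint angles (θ0=270°, θ1=90°)
t=1 rotate(1, -90) ⇒ joint angles (θ0=270°, θ1=0°)
no other 1-command option fits: unique.

rotate(1, -90)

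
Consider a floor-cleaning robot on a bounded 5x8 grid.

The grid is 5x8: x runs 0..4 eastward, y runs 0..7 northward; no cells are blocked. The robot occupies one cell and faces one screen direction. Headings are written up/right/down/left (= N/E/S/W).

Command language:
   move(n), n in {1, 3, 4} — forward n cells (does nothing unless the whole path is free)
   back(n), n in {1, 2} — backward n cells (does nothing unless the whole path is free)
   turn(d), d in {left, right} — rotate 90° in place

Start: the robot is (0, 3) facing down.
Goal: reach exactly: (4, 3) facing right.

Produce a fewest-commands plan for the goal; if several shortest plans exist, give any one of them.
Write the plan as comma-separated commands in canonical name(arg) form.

turn(left), move(4)

from: (0, 3) facing down
step 1 (turn(left)): (0, 3) facing right
step 2 (move(4)): (4, 3) facing right
nothing shorter than 2 reaches the goal.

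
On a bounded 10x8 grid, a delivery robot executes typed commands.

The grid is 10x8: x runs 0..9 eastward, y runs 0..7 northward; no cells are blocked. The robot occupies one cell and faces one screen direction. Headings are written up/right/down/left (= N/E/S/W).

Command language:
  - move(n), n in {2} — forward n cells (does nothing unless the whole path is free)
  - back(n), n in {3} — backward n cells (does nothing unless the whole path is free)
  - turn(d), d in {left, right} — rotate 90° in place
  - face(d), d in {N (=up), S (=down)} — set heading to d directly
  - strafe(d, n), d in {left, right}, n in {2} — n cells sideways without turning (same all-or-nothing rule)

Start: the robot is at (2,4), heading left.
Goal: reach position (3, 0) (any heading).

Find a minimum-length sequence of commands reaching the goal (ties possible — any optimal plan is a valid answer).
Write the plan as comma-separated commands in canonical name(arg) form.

from: at (2,4), heading left
t=1 back(3) ⇒ at (5,4), heading left
t=2 strafe(left, 2) ⇒ at (5,2), heading left
t=3 strafe(left, 2) ⇒ at (5,0), heading left
t=4 move(2) ⇒ at (3,0), heading left
no 3-step plan works, so 4 is optimal.

back(3), strafe(left, 2), strafe(left, 2), move(2)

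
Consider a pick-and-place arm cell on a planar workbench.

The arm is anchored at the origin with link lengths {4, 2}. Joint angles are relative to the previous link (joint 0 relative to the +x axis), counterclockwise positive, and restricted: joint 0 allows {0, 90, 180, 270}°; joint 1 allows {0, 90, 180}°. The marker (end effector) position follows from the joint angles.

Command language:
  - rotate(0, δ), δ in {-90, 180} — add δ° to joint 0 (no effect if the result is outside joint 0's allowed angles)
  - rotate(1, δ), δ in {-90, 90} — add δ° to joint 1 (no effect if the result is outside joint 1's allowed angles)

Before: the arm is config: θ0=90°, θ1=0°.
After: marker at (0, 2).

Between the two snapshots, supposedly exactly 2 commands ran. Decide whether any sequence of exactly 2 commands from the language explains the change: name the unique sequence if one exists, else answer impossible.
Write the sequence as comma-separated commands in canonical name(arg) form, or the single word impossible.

from: config: θ0=90°, θ1=0°
step 1 (rotate(1, 90)): config: θ0=90°, θ1=90°
step 2 (rotate(1, 90)): config: θ0=90°, θ1=180°
no other 2-command option fits: unique.

rotate(1, 90), rotate(1, 90)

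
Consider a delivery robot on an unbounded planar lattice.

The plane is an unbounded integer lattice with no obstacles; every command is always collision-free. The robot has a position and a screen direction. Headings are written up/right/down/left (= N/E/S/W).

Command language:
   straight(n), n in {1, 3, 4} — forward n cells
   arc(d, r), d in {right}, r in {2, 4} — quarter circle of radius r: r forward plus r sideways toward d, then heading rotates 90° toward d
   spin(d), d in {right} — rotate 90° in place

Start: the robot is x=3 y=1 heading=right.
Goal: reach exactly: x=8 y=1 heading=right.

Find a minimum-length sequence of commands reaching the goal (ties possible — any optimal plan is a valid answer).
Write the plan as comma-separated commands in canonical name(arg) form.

initial: x=3 y=1 heading=right
1. straight(1) → x=4 y=1 heading=right
2. straight(4) → x=8 y=1 heading=right
shorter routes all fall short; 2 is best.

straight(1), straight(4)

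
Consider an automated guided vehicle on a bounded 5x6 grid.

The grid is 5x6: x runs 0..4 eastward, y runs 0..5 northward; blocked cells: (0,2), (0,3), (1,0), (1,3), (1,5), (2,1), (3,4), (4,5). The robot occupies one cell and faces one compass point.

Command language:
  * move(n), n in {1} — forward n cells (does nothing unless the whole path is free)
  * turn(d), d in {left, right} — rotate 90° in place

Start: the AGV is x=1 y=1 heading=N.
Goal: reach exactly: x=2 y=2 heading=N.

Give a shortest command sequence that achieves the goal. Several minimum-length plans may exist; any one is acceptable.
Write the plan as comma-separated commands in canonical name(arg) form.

move(1), turn(right), move(1), turn(left)

begin: x=1 y=1 heading=N
t=1 move(1) ⇒ x=1 y=2 heading=N
t=2 turn(right) ⇒ x=1 y=2 heading=E
t=3 move(1) ⇒ x=2 y=2 heading=E
t=4 turn(left) ⇒ x=2 y=2 heading=N
no 3-step plan works, so 4 is optimal.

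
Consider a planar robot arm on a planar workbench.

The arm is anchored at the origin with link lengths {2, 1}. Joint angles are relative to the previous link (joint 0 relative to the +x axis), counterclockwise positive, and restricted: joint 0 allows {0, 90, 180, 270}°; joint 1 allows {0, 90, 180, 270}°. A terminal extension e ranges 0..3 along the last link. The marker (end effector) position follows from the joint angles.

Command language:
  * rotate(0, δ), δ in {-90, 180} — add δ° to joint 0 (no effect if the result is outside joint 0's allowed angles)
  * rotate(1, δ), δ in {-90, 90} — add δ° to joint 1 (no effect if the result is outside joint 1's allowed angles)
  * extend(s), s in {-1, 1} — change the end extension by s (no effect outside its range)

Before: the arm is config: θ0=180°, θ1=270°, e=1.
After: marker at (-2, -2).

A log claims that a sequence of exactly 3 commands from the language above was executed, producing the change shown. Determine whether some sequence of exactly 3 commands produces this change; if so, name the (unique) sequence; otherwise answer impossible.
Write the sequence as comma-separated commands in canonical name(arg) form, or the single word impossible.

begin: config: θ0=180°, θ1=270°, e=1
step 1 (rotate(0, -90)): config: θ0=90°, θ1=270°, e=1
step 2 (rotate(0, -90)): config: θ0=0°, θ1=270°, e=1
step 3 (rotate(0, -90)): config: θ0=270°, θ1=270°, e=1
uniquely the one of 216 3-step routes that fits.

rotate(0, -90), rotate(0, -90), rotate(0, -90)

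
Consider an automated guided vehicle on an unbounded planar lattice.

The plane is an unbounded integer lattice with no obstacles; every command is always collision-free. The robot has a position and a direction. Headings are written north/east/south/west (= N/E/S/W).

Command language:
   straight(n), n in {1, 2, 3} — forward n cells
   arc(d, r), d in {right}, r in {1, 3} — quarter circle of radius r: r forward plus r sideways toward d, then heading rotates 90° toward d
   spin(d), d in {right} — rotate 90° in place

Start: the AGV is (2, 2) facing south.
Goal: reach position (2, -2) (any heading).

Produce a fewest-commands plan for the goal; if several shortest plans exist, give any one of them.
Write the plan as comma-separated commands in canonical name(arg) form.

begin: (2, 2) facing south
t=1 straight(1) ⇒ (2, 1) facing south
t=2 straight(3) ⇒ (2, -2) facing south
no 1-step plan works, so 2 is optimal.

straight(1), straight(3)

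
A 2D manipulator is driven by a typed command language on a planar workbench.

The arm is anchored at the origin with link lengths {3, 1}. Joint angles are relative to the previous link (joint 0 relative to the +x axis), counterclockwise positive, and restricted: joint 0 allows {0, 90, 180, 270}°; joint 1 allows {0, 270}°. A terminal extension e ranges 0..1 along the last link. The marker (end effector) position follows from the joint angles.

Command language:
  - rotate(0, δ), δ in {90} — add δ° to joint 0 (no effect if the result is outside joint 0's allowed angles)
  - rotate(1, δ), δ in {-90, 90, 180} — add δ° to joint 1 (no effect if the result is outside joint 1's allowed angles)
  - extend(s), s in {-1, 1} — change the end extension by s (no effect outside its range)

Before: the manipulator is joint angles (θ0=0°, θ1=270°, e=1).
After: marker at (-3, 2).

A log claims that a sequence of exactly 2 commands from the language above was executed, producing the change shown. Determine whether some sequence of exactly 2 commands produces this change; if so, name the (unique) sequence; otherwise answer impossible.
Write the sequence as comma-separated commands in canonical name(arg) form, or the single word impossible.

rotate(0, 90), rotate(0, 90)

initial: joint angles (θ0=0°, θ1=270°, e=1)
step 1 (rotate(0, 90)): joint angles (θ0=90°, θ1=270°, e=1)
step 2 (rotate(0, 90)): joint angles (θ0=180°, θ1=270°, e=1)
no rival 2-sequence matches.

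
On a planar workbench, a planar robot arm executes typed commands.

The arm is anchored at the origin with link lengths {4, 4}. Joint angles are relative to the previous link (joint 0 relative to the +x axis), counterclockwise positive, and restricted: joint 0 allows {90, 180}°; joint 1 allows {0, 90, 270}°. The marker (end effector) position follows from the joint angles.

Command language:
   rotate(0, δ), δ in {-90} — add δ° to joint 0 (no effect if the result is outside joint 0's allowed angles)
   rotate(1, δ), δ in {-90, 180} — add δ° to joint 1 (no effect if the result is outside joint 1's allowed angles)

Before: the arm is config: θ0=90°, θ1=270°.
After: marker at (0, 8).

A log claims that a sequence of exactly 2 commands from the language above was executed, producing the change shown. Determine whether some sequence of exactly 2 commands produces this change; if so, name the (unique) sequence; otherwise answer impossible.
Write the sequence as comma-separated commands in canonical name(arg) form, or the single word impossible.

key: running rotate(1, -90) before rotate(1, 180) would end elsewhere — order is forced
start: config: θ0=90°, θ1=270°
t=1 rotate(1, 180) ⇒ config: θ0=90°, θ1=90°
t=2 rotate(1, -90) ⇒ config: θ0=90°, θ1=0°
no other 2-command option fits: unique.

rotate(1, 180), rotate(1, -90)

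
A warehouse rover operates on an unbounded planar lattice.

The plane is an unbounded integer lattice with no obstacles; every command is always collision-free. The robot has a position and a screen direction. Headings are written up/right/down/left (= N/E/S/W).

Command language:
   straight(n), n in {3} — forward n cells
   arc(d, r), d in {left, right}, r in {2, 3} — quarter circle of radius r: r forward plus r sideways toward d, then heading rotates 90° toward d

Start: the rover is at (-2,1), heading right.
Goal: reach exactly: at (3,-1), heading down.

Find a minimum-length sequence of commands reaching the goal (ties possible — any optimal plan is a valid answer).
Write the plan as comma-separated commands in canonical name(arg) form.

t0: at (-2,1), heading right
step 1 (straight(3)): at (1,1), heading right
step 2 (arc(right, 2)): at (3,-1), heading down
minimal: 2 command(s), checked below 2.

straight(3), arc(right, 2)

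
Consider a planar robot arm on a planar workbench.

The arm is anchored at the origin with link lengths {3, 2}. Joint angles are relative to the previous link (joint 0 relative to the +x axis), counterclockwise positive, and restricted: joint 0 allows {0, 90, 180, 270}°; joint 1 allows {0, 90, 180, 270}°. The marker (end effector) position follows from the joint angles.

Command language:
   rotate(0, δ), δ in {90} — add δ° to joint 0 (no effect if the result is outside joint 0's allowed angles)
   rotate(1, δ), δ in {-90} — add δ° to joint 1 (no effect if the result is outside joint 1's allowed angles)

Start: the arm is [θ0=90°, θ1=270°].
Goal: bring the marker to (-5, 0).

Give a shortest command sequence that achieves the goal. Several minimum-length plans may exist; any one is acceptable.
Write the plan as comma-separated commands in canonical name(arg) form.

rotate(1, -90), rotate(1, -90), rotate(1, -90), rotate(0, 90)

start: [θ0=90°, θ1=270°]
t=1 rotate(1, -90) ⇒ [θ0=90°, θ1=180°]
t=2 rotate(1, -90) ⇒ [θ0=90°, θ1=90°]
t=3 rotate(1, -90) ⇒ [θ0=90°, θ1=0°]
t=4 rotate(0, 90) ⇒ [θ0=180°, θ1=0°]
no 3-step plan works, so 4 is optimal.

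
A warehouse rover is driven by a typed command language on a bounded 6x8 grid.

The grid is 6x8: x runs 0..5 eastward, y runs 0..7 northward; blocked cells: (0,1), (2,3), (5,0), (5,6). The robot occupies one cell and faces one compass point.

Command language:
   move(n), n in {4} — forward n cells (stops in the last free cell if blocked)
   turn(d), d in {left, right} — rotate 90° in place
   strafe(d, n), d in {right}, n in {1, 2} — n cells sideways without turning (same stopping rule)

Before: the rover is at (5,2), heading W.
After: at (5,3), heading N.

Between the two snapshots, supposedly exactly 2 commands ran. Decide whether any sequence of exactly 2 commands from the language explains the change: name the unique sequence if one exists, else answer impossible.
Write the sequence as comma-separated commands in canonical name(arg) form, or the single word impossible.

strafe(right, 1), turn(right)

key: running turn(right) before strafe(right, 1) would end elsewhere — order is forced
begin: at (5,2), heading W
[1] after strafe(right, 1): at (5,3), heading W
[2] after turn(right): at (5,3), heading N
no rival 2-sequence matches.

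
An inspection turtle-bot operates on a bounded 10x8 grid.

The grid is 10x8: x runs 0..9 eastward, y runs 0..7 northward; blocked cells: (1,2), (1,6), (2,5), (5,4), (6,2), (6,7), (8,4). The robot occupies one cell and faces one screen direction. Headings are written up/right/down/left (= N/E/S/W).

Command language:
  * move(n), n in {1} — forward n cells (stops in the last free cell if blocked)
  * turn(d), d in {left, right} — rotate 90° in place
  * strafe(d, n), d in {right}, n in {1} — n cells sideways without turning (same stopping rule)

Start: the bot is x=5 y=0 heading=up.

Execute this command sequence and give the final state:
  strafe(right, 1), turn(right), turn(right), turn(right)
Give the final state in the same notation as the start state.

begin: x=5 y=0 heading=up
t=1 strafe(right, 1) ⇒ x=6 y=0 heading=up
t=2 turn(right) ⇒ x=6 y=0 heading=right
t=3 turn(right) ⇒ x=6 y=0 heading=down
t=4 turn(right) ⇒ x=6 y=0 heading=left

x=6 y=0 heading=left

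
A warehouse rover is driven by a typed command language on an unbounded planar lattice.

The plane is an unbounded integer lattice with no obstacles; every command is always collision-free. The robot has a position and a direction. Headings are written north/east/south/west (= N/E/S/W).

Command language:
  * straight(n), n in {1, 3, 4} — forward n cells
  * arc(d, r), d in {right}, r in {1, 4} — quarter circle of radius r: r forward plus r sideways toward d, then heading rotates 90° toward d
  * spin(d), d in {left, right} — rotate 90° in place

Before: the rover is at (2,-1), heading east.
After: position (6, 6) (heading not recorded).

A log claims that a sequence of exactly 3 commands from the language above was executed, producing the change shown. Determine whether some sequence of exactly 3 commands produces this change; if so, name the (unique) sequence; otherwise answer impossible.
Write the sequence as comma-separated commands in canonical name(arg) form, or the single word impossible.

key: order matters: swapping spin(left) and arc(right, 4) lands elsewhere
begin: at (2,-1), heading east
step 1 (spin(left)): at (2,-1), heading north
step 2 (straight(3)): at (2,2), heading north
step 3 (arc(right, 4)): at (6,6), heading east
no rival 3-sequence matches.

spin(left), straight(3), arc(right, 4)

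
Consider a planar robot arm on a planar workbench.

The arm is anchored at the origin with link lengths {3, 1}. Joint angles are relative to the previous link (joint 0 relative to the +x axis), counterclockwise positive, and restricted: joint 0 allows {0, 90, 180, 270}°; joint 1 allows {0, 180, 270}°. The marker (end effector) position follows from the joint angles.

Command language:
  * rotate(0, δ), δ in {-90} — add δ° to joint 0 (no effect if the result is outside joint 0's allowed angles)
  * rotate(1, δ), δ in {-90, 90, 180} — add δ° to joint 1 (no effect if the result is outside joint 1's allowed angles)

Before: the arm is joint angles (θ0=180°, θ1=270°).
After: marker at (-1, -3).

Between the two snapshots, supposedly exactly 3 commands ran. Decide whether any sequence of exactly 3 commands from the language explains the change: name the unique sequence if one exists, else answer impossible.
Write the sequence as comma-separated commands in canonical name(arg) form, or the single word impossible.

rotate(0, -90), rotate(0, -90), rotate(0, -90)

t0: joint angles (θ0=180°, θ1=270°)
1. rotate(0, -90) → joint angles (θ0=90°, θ1=270°)
2. rotate(0, -90) → joint angles (θ0=0°, θ1=270°)
3. rotate(0, -90) → joint angles (θ0=270°, θ1=270°)
no other 3-command option fits: unique.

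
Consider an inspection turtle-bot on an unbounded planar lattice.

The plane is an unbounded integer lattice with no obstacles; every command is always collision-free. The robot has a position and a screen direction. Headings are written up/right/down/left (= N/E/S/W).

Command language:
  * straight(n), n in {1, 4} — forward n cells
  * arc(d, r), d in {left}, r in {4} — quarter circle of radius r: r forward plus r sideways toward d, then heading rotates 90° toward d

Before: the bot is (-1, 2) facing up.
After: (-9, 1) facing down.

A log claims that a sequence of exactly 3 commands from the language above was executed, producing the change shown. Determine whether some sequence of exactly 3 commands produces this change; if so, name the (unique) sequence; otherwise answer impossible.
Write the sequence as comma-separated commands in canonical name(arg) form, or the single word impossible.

key: running straight(1) before arc(left, 4) would end elsewhere — order is forced
t0: (-1, 2) facing up
[1] after arc(left, 4): (-5, 6) facing left
[2] after arc(left, 4): (-9, 2) facing down
[3] after straight(1): (-9, 1) facing down
uniquely the one of 27 3-step routes that fits.

arc(left, 4), arc(left, 4), straight(1)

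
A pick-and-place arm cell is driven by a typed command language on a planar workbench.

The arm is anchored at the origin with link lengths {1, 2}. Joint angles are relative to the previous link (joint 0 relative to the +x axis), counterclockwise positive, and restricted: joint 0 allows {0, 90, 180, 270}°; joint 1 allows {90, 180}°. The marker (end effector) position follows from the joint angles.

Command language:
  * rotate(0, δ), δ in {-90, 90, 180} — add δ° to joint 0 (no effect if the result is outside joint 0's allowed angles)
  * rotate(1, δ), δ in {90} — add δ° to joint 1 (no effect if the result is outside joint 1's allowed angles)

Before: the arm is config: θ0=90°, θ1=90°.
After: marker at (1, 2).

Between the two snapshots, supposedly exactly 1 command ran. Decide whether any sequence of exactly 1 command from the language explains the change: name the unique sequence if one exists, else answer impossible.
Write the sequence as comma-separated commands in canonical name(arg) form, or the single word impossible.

t0: config: θ0=90°, θ1=90°
step 1 (rotate(0, -90)): config: θ0=0°, θ1=90°
no rival 1-sequence matches.

rotate(0, -90)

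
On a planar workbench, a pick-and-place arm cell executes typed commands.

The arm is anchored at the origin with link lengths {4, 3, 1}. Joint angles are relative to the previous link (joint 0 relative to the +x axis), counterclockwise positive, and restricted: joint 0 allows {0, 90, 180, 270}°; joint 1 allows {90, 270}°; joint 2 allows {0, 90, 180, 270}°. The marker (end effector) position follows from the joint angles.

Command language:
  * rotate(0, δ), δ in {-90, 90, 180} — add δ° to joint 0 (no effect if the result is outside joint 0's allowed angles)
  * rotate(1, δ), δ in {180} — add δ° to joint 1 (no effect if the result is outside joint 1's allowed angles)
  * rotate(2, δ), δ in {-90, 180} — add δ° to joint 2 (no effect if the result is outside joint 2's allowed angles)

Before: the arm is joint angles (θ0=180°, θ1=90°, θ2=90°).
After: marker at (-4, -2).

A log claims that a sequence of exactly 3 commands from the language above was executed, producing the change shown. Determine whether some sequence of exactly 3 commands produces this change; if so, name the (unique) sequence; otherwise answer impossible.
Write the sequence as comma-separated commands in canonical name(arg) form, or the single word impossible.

t0: joint angles (θ0=180°, θ1=90°, θ2=90°)
t=1 rotate(2, -90) ⇒ joint angles (θ0=180°, θ1=90°, θ2=0°)
t=2 rotate(2, -90) ⇒ joint angles (θ0=180°, θ1=90°, θ2=270°)
t=3 rotate(2, -90) ⇒ joint angles (θ0=180°, θ1=90°, θ2=180°)
all 216 alternatives checked — unique.

rotate(2, -90), rotate(2, -90), rotate(2, -90)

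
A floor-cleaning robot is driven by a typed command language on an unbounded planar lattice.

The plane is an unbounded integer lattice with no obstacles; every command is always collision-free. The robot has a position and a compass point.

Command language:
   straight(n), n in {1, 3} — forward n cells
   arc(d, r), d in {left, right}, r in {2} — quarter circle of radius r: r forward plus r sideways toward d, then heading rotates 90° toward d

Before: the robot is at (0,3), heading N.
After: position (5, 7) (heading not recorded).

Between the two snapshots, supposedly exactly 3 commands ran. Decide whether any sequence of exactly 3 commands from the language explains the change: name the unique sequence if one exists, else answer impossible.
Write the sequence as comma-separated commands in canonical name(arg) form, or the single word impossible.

key: running arc(left, 2) before arc(right, 2) would end elsewhere — order is forced
begin: at (0,3), heading N
t=1 arc(right, 2) ⇒ at (2,5), heading E
t=2 straight(1) ⇒ at (3,5), heading E
t=3 arc(left, 2) ⇒ at (5,7), heading N
uniquely the one of 64 3-step routes that fits.

arc(right, 2), straight(1), arc(left, 2)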